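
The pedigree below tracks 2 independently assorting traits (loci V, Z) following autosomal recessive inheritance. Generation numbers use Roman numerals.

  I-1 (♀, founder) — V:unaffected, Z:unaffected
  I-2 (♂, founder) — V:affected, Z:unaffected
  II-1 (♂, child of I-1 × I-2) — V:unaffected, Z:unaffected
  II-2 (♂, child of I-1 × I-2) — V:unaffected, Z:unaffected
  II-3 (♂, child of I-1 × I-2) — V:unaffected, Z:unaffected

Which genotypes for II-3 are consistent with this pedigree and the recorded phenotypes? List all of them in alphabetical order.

II-3 ∈ {Vv ZZ, Vv Zz}

V/I-1 un ·: VV|Vv
V/I-2 aff ·: vv
V/II-1 un I-1×I-2: Vv
V/II-2 un I-1×I-2: Vv
V/II-3 un I-1×I-2: Vv
⇒ V over [I-1,I-2,II-1,II-2,II-3]: 2 consistent
Z/I-1 un ·: ZZ|Zz
Z/I-2 un ·: ZZ|Zz
Z/II-1 un I-1×I-2: ZZ|Zz
Z/II-2 un I-1×I-2: ZZ|Zz
Z/II-3 un I-1×I-2: ZZ|Zz
⇒ Z over [I-1,I-2,II-1,II-2,II-3]: 25 consistent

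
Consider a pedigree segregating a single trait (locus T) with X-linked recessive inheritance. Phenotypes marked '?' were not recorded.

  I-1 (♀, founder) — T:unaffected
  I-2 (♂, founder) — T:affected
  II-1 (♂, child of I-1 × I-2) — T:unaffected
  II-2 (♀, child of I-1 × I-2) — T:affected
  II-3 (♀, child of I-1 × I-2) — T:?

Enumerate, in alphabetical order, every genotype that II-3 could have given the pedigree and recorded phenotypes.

T/I-1 un ·: X^TX^t
T/I-2 aff ·: X^tY
T/II-1 un I-1×I-2: X^TY
T/II-2 aff I-1×I-2: X^tX^t
T/II-3 ? I-1×I-2: X^TX^t|X^tX^t
⇒ T over [I-1,I-2,II-1,II-2,II-3]: 2 consistent

II-3 ∈ {X^TX^t, X^tX^t}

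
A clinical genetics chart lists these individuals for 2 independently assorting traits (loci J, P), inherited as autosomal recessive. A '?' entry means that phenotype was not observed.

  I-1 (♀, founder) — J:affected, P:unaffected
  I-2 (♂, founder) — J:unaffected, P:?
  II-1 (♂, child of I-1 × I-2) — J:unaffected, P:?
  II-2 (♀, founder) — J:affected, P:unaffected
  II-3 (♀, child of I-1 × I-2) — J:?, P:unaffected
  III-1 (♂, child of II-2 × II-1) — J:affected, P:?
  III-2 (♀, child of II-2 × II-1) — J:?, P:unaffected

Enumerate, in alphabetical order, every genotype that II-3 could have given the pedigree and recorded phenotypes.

J/I-1 aff ·: jj
J/I-2 un ·: JJ|Jj
J/II-1 un I-1×I-2: Jj
J/II-2 aff ·: jj
J/II-3 ? I-1×I-2: Jj|jj
J/III-1 aff II-2×II-1: jj
J/III-2 ? II-2×II-1: Jj|jj
⇒ J over [I-1,I-2,II-1,II-2,II-3,III-1,III-2]: 6 consistent
P/I-1 un ·: PP|Pp
P/I-2 ? ·: PP|Pp|pp
P/II-1 ? I-1×I-2: PP|Pp|pp
P/II-2 un ·: PP|Pp
P/II-3 un I-1×I-2: PP|Pp
P/III-1 ? II-2×II-1: PP|Pp|pp
P/III-2 un II-2×II-1: PP|Pp
⇒ P over [I-1,I-2,II-1,II-2,II-3,III-1,III-2]: 124 consistent

II-3 ∈ {Jj PP, Jj Pp, jj PP, jj Pp}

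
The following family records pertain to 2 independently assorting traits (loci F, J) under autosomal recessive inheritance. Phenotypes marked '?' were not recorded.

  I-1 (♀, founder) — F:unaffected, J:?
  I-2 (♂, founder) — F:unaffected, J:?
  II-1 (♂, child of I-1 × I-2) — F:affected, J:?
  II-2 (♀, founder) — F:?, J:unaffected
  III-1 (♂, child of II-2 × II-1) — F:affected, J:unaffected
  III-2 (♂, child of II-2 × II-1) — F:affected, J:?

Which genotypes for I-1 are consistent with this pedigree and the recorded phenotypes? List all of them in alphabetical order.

I-1 ∈ {Ff JJ, Ff Jj, Ff jj}

F/I-1 un ·: Ff
F/I-2 un ·: Ff
F/II-1 aff I-1×I-2: ff
F/II-2 ? ·: Ff|ff
F/III-1 aff II-2×II-1: ff
F/III-2 aff II-2×II-1: ff
⇒ F over [I-1,I-2,II-1,II-2,III-1,III-2]: 2 consistent
J/I-1 ? ·: JJ|Jj|jj
J/I-2 ? ·: JJ|Jj|jj
J/II-1 ? I-1×I-2: JJ|Jj|jj
J/II-2 un ·: JJ|Jj
J/III-1 un II-2×II-1: JJ|Jj
J/III-2 ? II-2×II-1: JJ|Jj|jj
⇒ J over [I-1,I-2,II-1,II-2,III-1,III-2]: 102 consistent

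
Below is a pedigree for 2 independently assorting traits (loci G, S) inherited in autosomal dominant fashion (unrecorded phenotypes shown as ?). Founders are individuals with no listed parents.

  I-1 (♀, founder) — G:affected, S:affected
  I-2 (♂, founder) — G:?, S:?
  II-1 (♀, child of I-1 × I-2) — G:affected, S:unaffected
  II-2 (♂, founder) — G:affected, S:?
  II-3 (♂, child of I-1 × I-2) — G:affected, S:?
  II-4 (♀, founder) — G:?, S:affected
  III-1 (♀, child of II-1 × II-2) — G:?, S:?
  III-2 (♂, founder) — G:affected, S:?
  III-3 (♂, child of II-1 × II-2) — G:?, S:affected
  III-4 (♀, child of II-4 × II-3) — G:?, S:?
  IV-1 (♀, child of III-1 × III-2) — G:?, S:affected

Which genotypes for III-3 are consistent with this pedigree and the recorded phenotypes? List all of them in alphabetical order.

III-3 ∈ {GG Ss, Gg Ss, gg Ss}

G/I-1 aff ·: Gg|GG
G/I-2 ? ·: gg|Gg|GG
G/II-1 aff I-1×I-2: Gg|GG
G/II-2 aff ·: Gg|GG
G/II-3 aff I-1×I-2: Gg|GG
G/II-4 ? ·: gg|Gg|GG
G/III-1 ? II-1×II-2: gg|Gg|GG
G/III-2 aff ·: Gg|GG
G/III-3 ? II-1×II-2: gg|Gg|GG
G/III-4 ? II-4×II-3: gg|Gg|GG
G/IV-1 ? III-1×III-2: gg|Gg|GG
⇒ G over [I-1,I-2,II-1,II-2,II-3,II-4,III-1,III-2,III-3,III-4,IV-1]: 3006 consistent
S/I-1 aff ·: Ss
S/I-2 ? ·: ss|Ss
S/II-1 un I-1×I-2: ss
S/II-2 ? ·: Ss|SS
S/II-3 ? I-1×I-2: ss|Ss|SS
S/II-4 aff ·: Ss|SS
S/III-1 ? II-1×II-2: ss|Ss
S/III-2 ? ·: ss|Ss|SS
S/III-3 aff II-1×II-2: Ss
S/III-4 ? II-4×II-3: ss|Ss|SS
S/IV-1 aff III-1×III-2: Ss|SS
⇒ S over [I-1,I-2,II-1,II-2,II-3,II-4,III-1,III-2,III-3,III-4,IV-1]: 228 consistent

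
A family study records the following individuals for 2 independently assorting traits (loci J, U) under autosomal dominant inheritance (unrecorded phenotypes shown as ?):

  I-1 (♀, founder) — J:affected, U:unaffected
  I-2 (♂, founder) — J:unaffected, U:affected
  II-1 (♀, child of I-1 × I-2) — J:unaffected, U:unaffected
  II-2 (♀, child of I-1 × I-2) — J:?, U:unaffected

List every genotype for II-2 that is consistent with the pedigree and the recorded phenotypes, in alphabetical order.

II-2 ∈ {Jj uu, jj uu}

J/I-1 aff ·: Jj
J/I-2 un ·: jj
J/II-1 un I-1×I-2: jj
J/II-2 ? I-1×I-2: jj|Jj
⇒ J over [I-1,I-2,II-1,II-2]: 2 consistent
U/I-1 un ·: uu
U/I-2 aff ·: Uu
U/II-1 un I-1×I-2: uu
U/II-2 un I-1×I-2: uu
⇒ U over [I-1,I-2,II-1,II-2]: 1 consistent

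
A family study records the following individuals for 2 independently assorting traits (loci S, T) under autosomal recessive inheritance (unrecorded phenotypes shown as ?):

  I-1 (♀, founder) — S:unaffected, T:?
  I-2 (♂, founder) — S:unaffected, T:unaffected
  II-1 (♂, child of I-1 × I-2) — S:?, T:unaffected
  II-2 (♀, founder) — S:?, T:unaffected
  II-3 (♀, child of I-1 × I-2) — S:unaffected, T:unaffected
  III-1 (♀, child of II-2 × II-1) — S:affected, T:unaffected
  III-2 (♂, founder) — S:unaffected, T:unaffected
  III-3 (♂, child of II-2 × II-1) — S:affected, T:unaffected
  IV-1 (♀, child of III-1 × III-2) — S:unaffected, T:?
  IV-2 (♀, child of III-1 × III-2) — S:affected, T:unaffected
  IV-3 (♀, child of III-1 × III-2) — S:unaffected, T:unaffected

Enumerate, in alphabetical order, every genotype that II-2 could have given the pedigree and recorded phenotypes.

II-2 ∈ {Ss TT, Ss Tt, ss TT, ss Tt}

S/I-1 un ·: SS|Ss
S/I-2 un ·: SS|Ss
S/II-1 ? I-1×I-2: Ss|ss
S/II-2 ? ·: Ss|ss
S/II-3 un I-1×I-2: SS|Ss
S/III-1 aff II-2×II-1: ss
S/III-2 un ·: Ss
S/III-3 aff II-2×II-1: ss
S/IV-1 un III-1×III-2: Ss
S/IV-2 aff III-1×III-2: ss
S/IV-3 un III-1×III-2: Ss
⇒ S over [I-1,I-2,II-1,II-2,II-3,III-1,III-2,III-3,IV-1,IV-2,IV-3]: 16 consistent
T/I-1 ? ·: TT|Tt|tt
T/I-2 un ·: TT|Tt
T/II-1 un I-1×I-2: TT|Tt
T/II-2 un ·: TT|Tt
T/II-3 un I-1×I-2: TT|Tt
T/III-1 un II-2×II-1: TT|Tt
T/III-2 un ·: TT|Tt
T/III-3 un II-2×II-1: TT|Tt
T/IV-1 ? III-1×III-2: TT|Tt|tt
T/IV-2 un III-1×III-2: TT|Tt
T/IV-3 un III-1×III-2: TT|Tt
⇒ T over [I-1,I-2,II-1,II-2,II-3,III-1,III-2,III-3,IV-1,IV-2,IV-3]: 1397 consistent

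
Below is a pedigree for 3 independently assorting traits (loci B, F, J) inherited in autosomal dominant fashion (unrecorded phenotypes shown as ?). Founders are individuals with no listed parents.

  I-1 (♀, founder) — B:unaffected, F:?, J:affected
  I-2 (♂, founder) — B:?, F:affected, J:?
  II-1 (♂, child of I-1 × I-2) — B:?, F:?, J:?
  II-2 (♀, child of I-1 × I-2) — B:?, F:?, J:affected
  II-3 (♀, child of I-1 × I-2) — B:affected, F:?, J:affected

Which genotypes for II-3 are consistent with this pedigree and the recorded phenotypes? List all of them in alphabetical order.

B/I-1 un ·: bb
B/I-2 ? ·: Bb|BB
B/II-1 ? I-1×I-2: bb|Bb
B/II-2 ? I-1×I-2: bb|Bb
B/II-3 aff I-1×I-2: Bb
⇒ B over [I-1,I-2,II-1,II-2,II-3]: 5 consistent
F/I-1 ? ·: ff|Ff|FF
F/I-2 aff ·: Ff|FF
F/II-1 ? I-1×I-2: ff|Ff|FF
F/II-2 ? I-1×I-2: ff|Ff|FF
F/II-3 ? I-1×I-2: ff|Ff|FF
⇒ F over [I-1,I-2,II-1,II-2,II-3]: 53 consistent
J/I-1 aff ·: Jj|JJ
J/I-2 ? ·: jj|Jj|JJ
J/II-1 ? I-1×I-2: jj|Jj|JJ
J/II-2 aff I-1×I-2: Jj|JJ
J/II-3 aff I-1×I-2: Jj|JJ
⇒ J over [I-1,I-2,II-1,II-2,II-3]: 32 consistent

II-3 ∈ {Bb FF JJ, Bb FF Jj, Bb Ff JJ, Bb Ff Jj, Bb ff JJ, Bb ff Jj}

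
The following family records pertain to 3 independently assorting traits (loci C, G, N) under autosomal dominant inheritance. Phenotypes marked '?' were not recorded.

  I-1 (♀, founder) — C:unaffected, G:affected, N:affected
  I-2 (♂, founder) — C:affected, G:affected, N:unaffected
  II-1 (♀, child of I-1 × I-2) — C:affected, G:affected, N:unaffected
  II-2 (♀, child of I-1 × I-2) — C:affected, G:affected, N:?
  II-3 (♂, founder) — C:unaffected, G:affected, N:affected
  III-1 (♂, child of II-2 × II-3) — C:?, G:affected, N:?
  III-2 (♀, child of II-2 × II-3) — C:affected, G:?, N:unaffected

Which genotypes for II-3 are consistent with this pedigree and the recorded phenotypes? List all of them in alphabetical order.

C/I-1 un ·: cc
C/I-2 aff ·: Cc|CC
C/II-1 aff I-1×I-2: Cc
C/II-2 aff I-1×I-2: Cc
C/II-3 un ·: cc
C/III-1 ? II-2×II-3: cc|Cc
C/III-2 aff II-2×II-3: Cc
⇒ C over [I-1,I-2,II-1,II-2,II-3,III-1,III-2]: 4 consistent
G/I-1 aff ·: Gg|GG
G/I-2 aff ·: Gg|GG
G/II-1 aff I-1×I-2: Gg|GG
G/II-2 aff I-1×I-2: Gg|GG
G/II-3 aff ·: Gg|GG
G/III-1 aff II-2×II-3: Gg|GG
G/III-2 ? II-2×II-3: gg|Gg|GG
⇒ G over [I-1,I-2,II-1,II-2,II-3,III-1,III-2]: 95 consistent
N/I-1 aff ·: Nn
N/I-2 un ·: nn
N/II-1 un I-1×I-2: nn
N/II-2 ? I-1×I-2: nn|Nn
N/II-3 aff ·: Nn
N/III-1 ? II-2×II-3: nn|Nn|NN
N/III-2 un II-2×II-3: nn
⇒ N over [I-1,I-2,II-1,II-2,II-3,III-1,III-2]: 5 consistent

II-3 ∈ {cc GG Nn, cc Gg Nn}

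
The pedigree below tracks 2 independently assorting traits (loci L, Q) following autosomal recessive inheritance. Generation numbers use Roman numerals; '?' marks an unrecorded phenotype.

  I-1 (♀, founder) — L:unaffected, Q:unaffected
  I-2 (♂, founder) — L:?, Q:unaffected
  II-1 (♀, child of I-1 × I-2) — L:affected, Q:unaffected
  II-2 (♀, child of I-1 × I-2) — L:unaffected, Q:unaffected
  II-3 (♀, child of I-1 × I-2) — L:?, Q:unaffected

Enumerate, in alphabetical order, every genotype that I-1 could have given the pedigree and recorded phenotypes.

L/I-1 un ·: Ll
L/I-2 ? ·: Ll|ll
L/II-1 aff I-1×I-2: ll
L/II-2 un I-1×I-2: LL|Ll
L/II-3 ? I-1×I-2: LL|Ll|ll
⇒ L over [I-1,I-2,II-1,II-2,II-3]: 8 consistent
Q/I-1 un ·: QQ|Qq
Q/I-2 un ·: QQ|Qq
Q/II-1 un I-1×I-2: QQ|Qq
Q/II-2 un I-1×I-2: QQ|Qq
Q/II-3 un I-1×I-2: QQ|Qq
⇒ Q over [I-1,I-2,II-1,II-2,II-3]: 25 consistent

I-1 ∈ {Ll QQ, Ll Qq}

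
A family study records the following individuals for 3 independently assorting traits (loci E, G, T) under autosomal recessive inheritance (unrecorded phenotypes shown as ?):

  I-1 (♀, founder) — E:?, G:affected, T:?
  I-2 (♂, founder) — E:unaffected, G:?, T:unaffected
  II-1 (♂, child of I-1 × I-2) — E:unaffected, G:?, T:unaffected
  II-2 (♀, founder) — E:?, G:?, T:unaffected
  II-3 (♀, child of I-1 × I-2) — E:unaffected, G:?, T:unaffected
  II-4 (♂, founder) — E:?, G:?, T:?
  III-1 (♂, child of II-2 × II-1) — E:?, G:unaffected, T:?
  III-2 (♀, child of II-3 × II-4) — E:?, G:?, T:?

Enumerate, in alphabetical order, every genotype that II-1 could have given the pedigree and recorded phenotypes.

E/I-1 ? ·: EE|Ee|ee
E/I-2 un ·: EE|Ee
E/II-1 un I-1×I-2: EE|Ee
E/II-2 ? ·: EE|Ee|ee
E/II-3 un I-1×I-2: EE|Ee
E/II-4 ? ·: EE|Ee|ee
E/III-1 ? II-2×II-1: EE|Ee|ee
E/III-2 ? II-3×II-4: EE|Ee|ee
⇒ E over [I-1,I-2,II-1,II-2,II-3,II-4,III-1,III-2]: 477 consistent
G/I-1 aff ·: gg
G/I-2 ? ·: GG|Gg|gg
G/II-1 ? I-1×I-2: Gg|gg
G/II-2 ? ·: GG|Gg|gg
G/II-3 ? I-1×I-2: Gg|gg
G/II-4 ? ·: GG|Gg|gg
G/III-1 un II-2×II-1: GG|Gg
G/III-2 ? II-3×II-4: GG|Gg|gg
⇒ G over [I-1,I-2,II-1,II-2,II-3,II-4,III-1,III-2]: 120 consistent
T/I-1 ? ·: TT|Tt|tt
T/I-2 un ·: TT|Tt
T/II-1 un I-1×I-2: TT|Tt
T/II-2 un ·: TT|Tt
T/II-3 un I-1×I-2: TT|Tt
T/II-4 ? ·: TT|Tt|tt
T/III-1 ? II-2×II-1: TT|Tt|tt
T/III-2 ? II-3×II-4: TT|Tt|tt
⇒ T over [I-1,I-2,II-1,II-2,II-3,II-4,III-1,III-2]: 346 consistent

II-1 ∈ {EE Gg TT, EE Gg Tt, EE gg TT, EE gg Tt, Ee Gg TT, Ee Gg Tt, Ee gg TT, Ee gg Tt}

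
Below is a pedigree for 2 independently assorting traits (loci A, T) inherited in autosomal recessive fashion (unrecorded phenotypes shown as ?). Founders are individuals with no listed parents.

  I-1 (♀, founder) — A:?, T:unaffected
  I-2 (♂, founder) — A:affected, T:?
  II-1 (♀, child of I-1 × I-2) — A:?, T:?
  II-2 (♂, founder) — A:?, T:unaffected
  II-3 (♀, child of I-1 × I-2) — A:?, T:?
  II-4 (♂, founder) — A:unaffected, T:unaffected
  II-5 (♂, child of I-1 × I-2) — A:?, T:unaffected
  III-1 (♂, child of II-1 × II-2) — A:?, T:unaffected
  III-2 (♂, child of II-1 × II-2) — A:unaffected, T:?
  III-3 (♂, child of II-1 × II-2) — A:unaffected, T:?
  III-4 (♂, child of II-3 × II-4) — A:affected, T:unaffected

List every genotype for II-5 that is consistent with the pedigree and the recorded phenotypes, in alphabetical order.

II-5 ∈ {Aa TT, Aa Tt, aa TT, aa Tt}

A/I-1 ? ·: AA|Aa|aa
A/I-2 aff ·: aa
A/II-1 ? I-1×I-2: Aa|aa
A/II-2 ? ·: AA|Aa|aa
A/II-3 ? I-1×I-2: Aa|aa
A/II-4 un ·: Aa
A/II-5 ? I-1×I-2: Aa|aa
A/III-1 ? II-1×II-2: AA|Aa|aa
A/III-2 un II-1×II-2: AA|Aa
A/III-3 un II-1×II-2: AA|Aa
A/III-4 aff II-3×II-4: aa
⇒ A over [I-1,I-2,II-1,II-2,II-3,II-4,II-5,III-1,III-2,III-3,III-4]: 125 consistent
T/I-1 un ·: TT|Tt
T/I-2 ? ·: TT|Tt|tt
T/II-1 ? I-1×I-2: TT|Tt|tt
T/II-2 un ·: TT|Tt
T/II-3 ? I-1×I-2: TT|Tt|tt
T/II-4 un ·: TT|Tt
T/II-5 un I-1×I-2: TT|Tt
T/III-1 un II-1×II-2: TT|Tt
T/III-2 ? II-1×II-2: TT|Tt|tt
T/III-3 ? II-1×II-2: TT|Tt|tt
T/III-4 un II-3×II-4: TT|Tt
⇒ T over [I-1,I-2,II-1,II-2,II-3,II-4,II-5,III-1,III-2,III-3,III-4]: 2017 consistent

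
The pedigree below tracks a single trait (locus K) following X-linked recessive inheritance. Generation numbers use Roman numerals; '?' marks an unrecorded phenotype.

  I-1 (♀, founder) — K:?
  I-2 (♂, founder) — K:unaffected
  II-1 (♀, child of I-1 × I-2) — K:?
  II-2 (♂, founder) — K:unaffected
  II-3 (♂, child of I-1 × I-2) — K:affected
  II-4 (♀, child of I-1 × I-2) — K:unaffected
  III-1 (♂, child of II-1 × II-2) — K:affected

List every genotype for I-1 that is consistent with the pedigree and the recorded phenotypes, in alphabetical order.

I-1 ∈ {X^KX^k, X^kX^k}

K/I-1 ? ·: X^KX^k|X^kX^k
K/I-2 un ·: X^KY
K/II-1 ? I-1×I-2: X^KX^k
K/II-2 un ·: X^KY
K/II-3 aff I-1×I-2: X^kY
K/II-4 un I-1×I-2: X^KX^K|X^KX^k
K/III-1 aff II-1×II-2: X^kY
⇒ K over [I-1,I-2,II-1,II-2,II-3,II-4,III-1]: 3 consistent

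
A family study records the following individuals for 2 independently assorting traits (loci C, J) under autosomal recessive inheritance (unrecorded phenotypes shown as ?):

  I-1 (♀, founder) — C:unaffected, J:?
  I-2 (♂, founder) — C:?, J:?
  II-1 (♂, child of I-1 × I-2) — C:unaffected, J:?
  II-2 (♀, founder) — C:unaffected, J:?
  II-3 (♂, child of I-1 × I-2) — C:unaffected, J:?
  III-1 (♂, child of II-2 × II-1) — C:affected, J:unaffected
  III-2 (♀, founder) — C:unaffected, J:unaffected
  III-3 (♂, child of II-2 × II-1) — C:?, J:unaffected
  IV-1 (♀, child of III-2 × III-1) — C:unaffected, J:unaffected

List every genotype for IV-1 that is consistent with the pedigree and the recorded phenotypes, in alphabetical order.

IV-1 ∈ {Cc JJ, Cc Jj}

C/I-1 un ·: CC|Cc
C/I-2 ? ·: CC|Cc|cc
C/II-1 un I-1×I-2: Cc
C/II-2 un ·: Cc
C/II-3 un I-1×I-2: CC|Cc
C/III-1 aff II-2×II-1: cc
C/III-2 un ·: CC|Cc
C/III-3 ? II-2×II-1: CC|Cc|cc
C/IV-1 un III-2×III-1: Cc
⇒ C over [I-1,I-2,II-1,II-2,II-3,III-1,III-2,III-3,IV-1]: 48 consistent
J/I-1 ? ·: JJ|Jj|jj
J/I-2 ? ·: JJ|Jj|jj
J/II-1 ? I-1×I-2: JJ|Jj|jj
J/II-2 ? ·: JJ|Jj|jj
J/II-3 ? I-1×I-2: JJ|Jj|jj
J/III-1 un II-2×II-1: JJ|Jj
J/III-2 un ·: JJ|Jj
J/III-3 un II-2×II-1: JJ|Jj
J/IV-1 un III-2×III-1: JJ|Jj
⇒ J over [I-1,I-2,II-1,II-2,II-3,III-1,III-2,III-3,IV-1]: 648 consistent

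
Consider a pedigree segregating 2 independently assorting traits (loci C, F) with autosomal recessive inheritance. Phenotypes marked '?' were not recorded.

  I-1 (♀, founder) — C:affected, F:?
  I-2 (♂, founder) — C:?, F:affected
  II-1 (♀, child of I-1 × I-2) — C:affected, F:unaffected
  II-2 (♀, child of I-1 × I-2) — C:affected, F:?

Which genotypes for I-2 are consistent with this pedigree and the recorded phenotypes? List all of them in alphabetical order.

C/I-1 aff ·: cc
C/I-2 ? ·: Cc|cc
C/II-1 aff I-1×I-2: cc
C/II-2 aff I-1×I-2: cc
⇒ C over [I-1,I-2,II-1,II-2]: 2 consistent
F/I-1 ? ·: FF|Ff
F/I-2 aff ·: ff
F/II-1 un I-1×I-2: Ff
F/II-2 ? I-1×I-2: Ff|ff
⇒ F over [I-1,I-2,II-1,II-2]: 3 consistent

I-2 ∈ {Cc ff, cc ff}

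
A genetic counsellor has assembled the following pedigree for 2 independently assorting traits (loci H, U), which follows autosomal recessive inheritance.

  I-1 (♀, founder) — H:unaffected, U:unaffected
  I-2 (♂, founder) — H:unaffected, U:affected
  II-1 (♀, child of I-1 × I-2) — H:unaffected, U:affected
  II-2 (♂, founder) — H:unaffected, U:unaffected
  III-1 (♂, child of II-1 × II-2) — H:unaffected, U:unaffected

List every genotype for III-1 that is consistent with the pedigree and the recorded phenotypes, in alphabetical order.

H/I-1 un ·: HH|Hh
H/I-2 un ·: HH|Hh
H/II-1 un I-1×I-2: HH|Hh
H/II-2 un ·: HH|Hh
H/III-1 un II-1×II-2: HH|Hh
⇒ H over [I-1,I-2,II-1,II-2,III-1]: 24 consistent
U/I-1 un ·: Uu
U/I-2 aff ·: uu
U/II-1 aff I-1×I-2: uu
U/II-2 un ·: UU|Uu
U/III-1 un II-1×II-2: Uu
⇒ U over [I-1,I-2,II-1,II-2,III-1]: 2 consistent

III-1 ∈ {HH Uu, Hh Uu}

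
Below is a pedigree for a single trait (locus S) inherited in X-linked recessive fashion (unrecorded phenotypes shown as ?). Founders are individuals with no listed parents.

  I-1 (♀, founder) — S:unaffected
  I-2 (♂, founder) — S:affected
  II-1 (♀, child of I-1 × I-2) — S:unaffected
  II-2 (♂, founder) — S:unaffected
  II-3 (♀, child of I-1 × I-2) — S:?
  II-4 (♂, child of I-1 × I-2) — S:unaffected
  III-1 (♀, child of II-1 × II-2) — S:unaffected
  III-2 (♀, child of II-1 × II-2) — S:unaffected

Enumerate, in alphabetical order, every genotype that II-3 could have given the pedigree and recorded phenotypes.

II-3 ∈ {X^SX^s, X^sX^s}

S/I-1 un ·: X^SX^S|X^SX^s
S/I-2 aff ·: X^sY
S/II-1 un I-1×I-2: X^SX^s
S/II-2 un ·: X^SY
S/II-3 ? I-1×I-2: X^SX^s|X^sX^s
S/II-4 un I-1×I-2: X^SY
S/III-1 un II-1×II-2: X^SX^S|X^SX^s
S/III-2 un II-1×II-2: X^SX^S|X^SX^s
⇒ S over [I-1,I-2,II-1,II-2,II-3,II-4,III-1,III-2]: 12 consistent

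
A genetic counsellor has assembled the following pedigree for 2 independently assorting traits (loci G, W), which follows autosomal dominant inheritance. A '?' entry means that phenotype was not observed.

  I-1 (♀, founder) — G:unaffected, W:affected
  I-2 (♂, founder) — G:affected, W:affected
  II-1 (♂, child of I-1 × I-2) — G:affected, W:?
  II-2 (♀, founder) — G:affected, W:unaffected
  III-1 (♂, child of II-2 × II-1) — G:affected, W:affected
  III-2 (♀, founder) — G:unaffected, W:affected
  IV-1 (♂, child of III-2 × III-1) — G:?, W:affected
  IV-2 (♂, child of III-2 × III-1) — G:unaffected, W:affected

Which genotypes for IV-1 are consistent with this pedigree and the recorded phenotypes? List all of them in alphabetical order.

G/I-1 un ·: gg
G/I-2 aff ·: Gg|GG
G/II-1 aff I-1×I-2: Gg
G/II-2 aff ·: Gg|GG
G/III-1 aff II-2×II-1: Gg
G/III-2 un ·: gg
G/IV-1 ? III-2×III-1: gg|Gg
G/IV-2 un III-2×III-1: gg
⇒ G over [I-1,I-2,II-1,II-2,III-1,III-2,IV-1,IV-2]: 8 consistent
W/I-1 aff ·: Ww|WW
W/I-2 aff ·: Ww|WW
W/II-1 ? I-1×I-2: Ww|WW
W/II-2 un ·: ww
W/III-1 aff II-2×II-1: Ww
W/III-2 aff ·: Ww|WW
W/IV-1 aff III-2×III-1: Ww|WW
W/IV-2 aff III-2×III-1: Ww|WW
⇒ W over [I-1,I-2,II-1,II-2,III-1,III-2,IV-1,IV-2]: 56 consistent

IV-1 ∈ {Gg WW, Gg Ww, gg WW, gg Ww}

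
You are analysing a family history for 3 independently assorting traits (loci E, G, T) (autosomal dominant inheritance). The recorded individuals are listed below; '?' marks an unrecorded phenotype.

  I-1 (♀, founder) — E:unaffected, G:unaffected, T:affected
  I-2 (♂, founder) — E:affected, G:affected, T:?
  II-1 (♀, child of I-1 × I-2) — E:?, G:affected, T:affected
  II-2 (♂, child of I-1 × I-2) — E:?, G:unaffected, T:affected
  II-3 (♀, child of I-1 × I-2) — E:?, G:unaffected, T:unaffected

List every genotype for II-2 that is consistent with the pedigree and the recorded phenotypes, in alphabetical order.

E/I-1 un ·: ee
E/I-2 aff ·: Ee|EE
E/II-1 ? I-1×I-2: ee|Ee
E/II-2 ? I-1×I-2: ee|Ee
E/II-3 ? I-1×I-2: ee|Ee
⇒ E over [I-1,I-2,II-1,II-2,II-3]: 9 consistent
G/I-1 un ·: gg
G/I-2 aff ·: Gg
G/II-1 aff I-1×I-2: Gg
G/II-2 un I-1×I-2: gg
G/II-3 un I-1×I-2: gg
⇒ G over [I-1,I-2,II-1,II-2,II-3]: 1 consistent
T/I-1 aff ·: Tt
T/I-2 ? ·: tt|Tt
T/II-1 aff I-1×I-2: Tt|TT
T/II-2 aff I-1×I-2: Tt|TT
T/II-3 un I-1×I-2: tt
⇒ T over [I-1,I-2,II-1,II-2,II-3]: 5 consistent

II-2 ∈ {Ee gg TT, Ee gg Tt, ee gg TT, ee gg Tt}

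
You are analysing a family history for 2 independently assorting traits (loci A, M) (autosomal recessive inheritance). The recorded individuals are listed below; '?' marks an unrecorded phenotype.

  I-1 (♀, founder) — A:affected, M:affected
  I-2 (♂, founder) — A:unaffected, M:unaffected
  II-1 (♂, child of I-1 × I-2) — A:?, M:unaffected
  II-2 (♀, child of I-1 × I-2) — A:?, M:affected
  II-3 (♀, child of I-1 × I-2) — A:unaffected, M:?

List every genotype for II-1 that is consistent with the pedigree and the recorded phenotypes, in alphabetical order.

A/I-1 aff ·: aa
A/I-2 un ·: AA|Aa
A/II-1 ? I-1×I-2: Aa|aa
A/II-2 ? I-1×I-2: Aa|aa
A/II-3 un I-1×I-2: Aa
⇒ A over [I-1,I-2,II-1,II-2,II-3]: 5 consistent
M/I-1 aff ·: mm
M/I-2 un ·: Mm
M/II-1 un I-1×I-2: Mm
M/II-2 aff I-1×I-2: mm
M/II-3 ? I-1×I-2: Mm|mm
⇒ M over [I-1,I-2,II-1,II-2,II-3]: 2 consistent

II-1 ∈ {Aa Mm, aa Mm}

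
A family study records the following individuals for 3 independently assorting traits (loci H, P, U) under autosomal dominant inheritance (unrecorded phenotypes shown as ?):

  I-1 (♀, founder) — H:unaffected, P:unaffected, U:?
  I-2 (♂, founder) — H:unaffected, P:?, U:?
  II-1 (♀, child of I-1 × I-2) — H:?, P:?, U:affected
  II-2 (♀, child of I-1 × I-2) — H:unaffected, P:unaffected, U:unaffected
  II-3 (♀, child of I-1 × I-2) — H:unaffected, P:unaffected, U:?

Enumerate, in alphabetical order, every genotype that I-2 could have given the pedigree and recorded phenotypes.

I-2 ∈ {hh Pp Uu, hh Pp uu, hh pp Uu, hh pp uu}

H/I-1 un ·: hh
H/I-2 un ·: hh
H/II-1 ? I-1×I-2: hh
H/II-2 un I-1×I-2: hh
H/II-3 un I-1×I-2: hh
⇒ H over [I-1,I-2,II-1,II-2,II-3]: 1 consistent
P/I-1 un ·: pp
P/I-2 ? ·: pp|Pp
P/II-1 ? I-1×I-2: pp|Pp
P/II-2 un I-1×I-2: pp
P/II-3 un I-1×I-2: pp
⇒ P over [I-1,I-2,II-1,II-2,II-3]: 3 consistent
U/I-1 ? ·: uu|Uu
U/I-2 ? ·: uu|Uu
U/II-1 aff I-1×I-2: Uu|UU
U/II-2 un I-1×I-2: uu
U/II-3 ? I-1×I-2: uu|Uu|UU
⇒ U over [I-1,I-2,II-1,II-2,II-3]: 10 consistent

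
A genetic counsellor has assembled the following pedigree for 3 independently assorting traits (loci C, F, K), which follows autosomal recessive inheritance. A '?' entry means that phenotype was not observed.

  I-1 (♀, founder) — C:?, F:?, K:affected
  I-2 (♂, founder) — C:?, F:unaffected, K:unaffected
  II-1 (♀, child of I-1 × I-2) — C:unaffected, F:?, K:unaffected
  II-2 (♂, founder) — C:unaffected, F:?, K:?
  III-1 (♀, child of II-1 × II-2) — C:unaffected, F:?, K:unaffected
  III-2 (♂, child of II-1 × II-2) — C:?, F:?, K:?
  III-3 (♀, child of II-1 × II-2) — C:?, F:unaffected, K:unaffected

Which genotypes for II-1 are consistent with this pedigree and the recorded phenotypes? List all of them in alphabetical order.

C/I-1 ? ·: CC|Cc|cc
C/I-2 ? ·: CC|Cc|cc
C/II-1 un I-1×I-2: CC|Cc
C/II-2 un ·: CC|Cc
C/III-1 un II-1×II-2: CC|Cc
C/III-2 ? II-1×II-2: CC|Cc|cc
C/III-3 ? II-1×II-2: CC|Cc|cc
⇒ C over [I-1,I-2,II-1,II-2,III-1,III-2,III-3]: 218 consistent
F/I-1 ? ·: FF|Ff|ff
F/I-2 un ·: FF|Ff
F/II-1 ? I-1×I-2: FF|Ff|ff
F/II-2 ? ·: FF|Ff|ff
F/III-1 ? II-1×II-2: FF|Ff|ff
F/III-2 ? II-1×II-2: FF|Ff|ff
F/III-3 un II-1×II-2: FF|Ff
⇒ F over [I-1,I-2,II-1,II-2,III-1,III-2,III-3]: 200 consistent
K/I-1 aff ·: kk
K/I-2 un ·: KK|Kk
K/II-1 un I-1×I-2: Kk
K/II-2 ? ·: KK|Kk|kk
K/III-1 un II-1×II-2: KK|Kk
K/III-2 ? II-1×II-2: KK|Kk|kk
K/III-3 un II-1×II-2: KK|Kk
⇒ K over [I-1,I-2,II-1,II-2,III-1,III-2,III-3]: 44 consistent

II-1 ∈ {CC FF Kk, CC Ff Kk, CC ff Kk, Cc FF Kk, Cc Ff Kk, Cc ff Kk}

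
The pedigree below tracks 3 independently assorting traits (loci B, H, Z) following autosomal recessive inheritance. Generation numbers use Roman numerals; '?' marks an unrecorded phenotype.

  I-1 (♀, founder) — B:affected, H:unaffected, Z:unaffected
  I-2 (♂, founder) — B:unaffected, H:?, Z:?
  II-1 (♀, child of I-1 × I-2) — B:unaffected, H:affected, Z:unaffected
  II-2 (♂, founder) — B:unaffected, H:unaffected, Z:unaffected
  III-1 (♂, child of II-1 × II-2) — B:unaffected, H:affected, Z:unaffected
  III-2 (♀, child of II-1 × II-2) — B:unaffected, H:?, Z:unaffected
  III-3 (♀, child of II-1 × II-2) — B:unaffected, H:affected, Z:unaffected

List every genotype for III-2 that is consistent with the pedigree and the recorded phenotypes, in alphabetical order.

III-2 ∈ {BB Hh ZZ, BB Hh Zz, BB hh ZZ, BB hh Zz, Bb Hh ZZ, Bb Hh Zz, Bb hh ZZ, Bb hh Zz}

B/I-1 aff ·: bb
B/I-2 un ·: BB|Bb
B/II-1 un I-1×I-2: Bb
B/II-2 un ·: BB|Bb
B/III-1 un II-1×II-2: BB|Bb
B/III-2 un II-1×II-2: BB|Bb
B/III-3 un II-1×II-2: BB|Bb
⇒ B over [I-1,I-2,II-1,II-2,III-1,III-2,III-3]: 32 consistent
H/I-1 un ·: Hh
H/I-2 ? ·: Hh|hh
H/II-1 aff I-1×I-2: hh
H/II-2 un ·: Hh
H/III-1 aff II-1×II-2: hh
H/III-2 ? II-1×II-2: Hh|hh
H/III-3 aff II-1×II-2: hh
⇒ H over [I-1,I-2,II-1,II-2,III-1,III-2,III-3]: 4 consistent
Z/I-1 un ·: ZZ|Zz
Z/I-2 ? ·: ZZ|Zz|zz
Z/II-1 un I-1×I-2: ZZ|Zz
Z/II-2 un ·: ZZ|Zz
Z/III-1 un II-1×II-2: ZZ|Zz
Z/III-2 un II-1×II-2: ZZ|Zz
Z/III-3 un II-1×II-2: ZZ|Zz
⇒ Z over [I-1,I-2,II-1,II-2,III-1,III-2,III-3]: 116 consistent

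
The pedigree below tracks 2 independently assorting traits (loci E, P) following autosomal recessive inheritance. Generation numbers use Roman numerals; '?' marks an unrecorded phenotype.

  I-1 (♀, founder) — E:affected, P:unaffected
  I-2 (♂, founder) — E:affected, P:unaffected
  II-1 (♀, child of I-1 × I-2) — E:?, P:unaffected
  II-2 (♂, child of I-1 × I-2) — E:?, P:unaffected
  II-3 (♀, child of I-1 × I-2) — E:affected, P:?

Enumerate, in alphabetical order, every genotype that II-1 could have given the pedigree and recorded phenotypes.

E/I-1 aff ·: ee
E/I-2 aff ·: ee
E/II-1 ? I-1×I-2: ee
E/II-2 ? I-1×I-2: ee
E/II-3 aff I-1×I-2: ee
⇒ E over [I-1,I-2,II-1,II-2,II-3]: 1 consistent
P/I-1 un ·: PP|Pp
P/I-2 un ·: PP|Pp
P/II-1 un I-1×I-2: PP|Pp
P/II-2 un I-1×I-2: PP|Pp
P/II-3 ? I-1×I-2: PP|Pp|pp
⇒ P over [I-1,I-2,II-1,II-2,II-3]: 29 consistent

II-1 ∈ {ee PP, ee Pp}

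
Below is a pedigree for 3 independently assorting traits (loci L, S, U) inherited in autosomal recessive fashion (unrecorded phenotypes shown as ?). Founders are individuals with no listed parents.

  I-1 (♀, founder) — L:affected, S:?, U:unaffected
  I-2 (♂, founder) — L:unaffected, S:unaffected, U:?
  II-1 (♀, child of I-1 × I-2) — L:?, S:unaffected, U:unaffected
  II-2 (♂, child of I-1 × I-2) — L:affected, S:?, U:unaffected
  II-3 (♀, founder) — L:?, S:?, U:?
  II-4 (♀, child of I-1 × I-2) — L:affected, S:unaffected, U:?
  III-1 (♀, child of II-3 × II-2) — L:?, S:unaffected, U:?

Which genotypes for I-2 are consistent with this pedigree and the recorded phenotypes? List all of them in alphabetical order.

L/I-1 aff ·: ll
L/I-2 un ·: Ll
L/II-1 ? I-1×I-2: Ll|ll
L/II-2 aff I-1×I-2: ll
L/II-3 ? ·: LL|Ll|ll
L/II-4 aff I-1×I-2: ll
L/III-1 ? II-3×II-2: Ll|ll
⇒ L over [I-1,I-2,II-1,II-2,II-3,II-4,III-1]: 8 consistent
S/I-1 ? ·: SS|Ss|ss
S/I-2 un ·: SS|Ss
S/II-1 un I-1×I-2: SS|Ss
S/II-2 ? I-1×I-2: SS|Ss|ss
S/II-3 ? ·: SS|Ss|ss
S/II-4 un I-1×I-2: SS|Ss
S/III-1 un II-3×II-2: SS|Ss
⇒ S over [I-1,I-2,II-1,II-2,II-3,II-4,III-1]: 132 consistent
U/I-1 un ·: UU|Uu
U/I-2 ? ·: UU|Uu|uu
U/II-1 un I-1×I-2: UU|Uu
U/II-2 un I-1×I-2: UU|Uu
U/II-3 ? ·: UU|Uu|uu
U/II-4 ? I-1×I-2: UU|Uu|uu
U/III-1 ? II-3×II-2: UU|Uu|uu
⇒ U over [I-1,I-2,II-1,II-2,II-3,II-4,III-1]: 179 consistent

I-2 ∈ {Ll SS UU, Ll SS Uu, Ll SS uu, Ll Ss UU, Ll Ss Uu, Ll Ss uu}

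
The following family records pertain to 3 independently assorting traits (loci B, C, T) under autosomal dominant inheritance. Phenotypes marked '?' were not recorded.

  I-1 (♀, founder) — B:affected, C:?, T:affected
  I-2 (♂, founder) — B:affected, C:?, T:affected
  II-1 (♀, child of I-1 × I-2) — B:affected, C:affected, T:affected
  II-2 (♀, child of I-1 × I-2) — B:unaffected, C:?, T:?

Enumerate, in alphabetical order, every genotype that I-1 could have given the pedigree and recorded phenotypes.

I-1 ∈ {Bb CC TT, Bb CC Tt, Bb Cc TT, Bb Cc Tt, Bb cc TT, Bb cc Tt}

B/I-1 aff ·: Bb
B/I-2 aff ·: Bb
B/II-1 aff I-1×I-2: Bb|BB
B/II-2 un I-1×I-2: bb
⇒ B over [I-1,I-2,II-1,II-2]: 2 consistent
C/I-1 ? ·: cc|Cc|CC
C/I-2 ? ·: cc|Cc|CC
C/II-1 aff I-1×I-2: Cc|CC
C/II-2 ? I-1×I-2: cc|Cc|CC
⇒ C over [I-1,I-2,II-1,II-2]: 21 consistent
T/I-1 aff ·: Tt|TT
T/I-2 aff ·: Tt|TT
T/II-1 aff I-1×I-2: Tt|TT
T/II-2 ? I-1×I-2: tt|Tt|TT
⇒ T over [I-1,I-2,II-1,II-2]: 15 consistent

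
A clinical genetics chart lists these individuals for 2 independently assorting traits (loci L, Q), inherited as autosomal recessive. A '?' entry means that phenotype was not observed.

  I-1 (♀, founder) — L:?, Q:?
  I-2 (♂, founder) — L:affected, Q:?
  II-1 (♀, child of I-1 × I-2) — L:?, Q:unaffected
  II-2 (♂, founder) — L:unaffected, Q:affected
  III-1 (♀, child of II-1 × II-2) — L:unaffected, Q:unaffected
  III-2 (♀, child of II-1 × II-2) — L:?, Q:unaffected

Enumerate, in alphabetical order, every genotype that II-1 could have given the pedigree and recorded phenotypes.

II-1 ∈ {Ll QQ, Ll Qq, ll QQ, ll Qq}

L/I-1 ? ·: LL|Ll|ll
L/I-2 aff ·: ll
L/II-1 ? I-1×I-2: Ll|ll
L/II-2 un ·: LL|Ll
L/III-1 un II-1×II-2: LL|Ll
L/III-2 ? II-1×II-2: LL|Ll|ll
⇒ L over [I-1,I-2,II-1,II-2,III-1,III-2]: 26 consistent
Q/I-1 ? ·: QQ|Qq|qq
Q/I-2 ? ·: QQ|Qq|qq
Q/II-1 un I-1×I-2: QQ|Qq
Q/II-2 aff ·: qq
Q/III-1 un II-1×II-2: Qq
Q/III-2 un II-1×II-2: Qq
⇒ Q over [I-1,I-2,II-1,II-2,III-1,III-2]: 11 consistent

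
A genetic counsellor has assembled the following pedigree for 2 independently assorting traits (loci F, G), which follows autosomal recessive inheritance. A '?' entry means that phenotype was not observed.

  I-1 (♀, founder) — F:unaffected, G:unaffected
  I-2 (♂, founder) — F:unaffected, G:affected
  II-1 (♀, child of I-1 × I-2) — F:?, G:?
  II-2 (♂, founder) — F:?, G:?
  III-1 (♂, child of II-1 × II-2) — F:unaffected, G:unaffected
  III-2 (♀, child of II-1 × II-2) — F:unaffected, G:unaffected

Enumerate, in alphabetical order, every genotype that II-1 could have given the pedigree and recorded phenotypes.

II-1 ∈ {FF Gg, FF gg, Ff Gg, Ff gg, ff Gg, ff gg}

F/I-1 un ·: FF|Ff
F/I-2 un ·: FF|Ff
F/II-1 ? I-1×I-2: FF|Ff|ff
F/II-2 ? ·: FF|Ff|ff
F/III-1 un II-1×II-2: FF|Ff
F/III-2 un II-1×II-2: FF|Ff
⇒ F over [I-1,I-2,II-1,II-2,III-1,III-2]: 53 consistent
G/I-1 un ·: GG|Gg
G/I-2 aff ·: gg
G/II-1 ? I-1×I-2: Gg|gg
G/II-2 ? ·: GG|Gg|gg
G/III-1 un II-1×II-2: GG|Gg
G/III-2 un II-1×II-2: GG|Gg
⇒ G over [I-1,I-2,II-1,II-2,III-1,III-2]: 20 consistent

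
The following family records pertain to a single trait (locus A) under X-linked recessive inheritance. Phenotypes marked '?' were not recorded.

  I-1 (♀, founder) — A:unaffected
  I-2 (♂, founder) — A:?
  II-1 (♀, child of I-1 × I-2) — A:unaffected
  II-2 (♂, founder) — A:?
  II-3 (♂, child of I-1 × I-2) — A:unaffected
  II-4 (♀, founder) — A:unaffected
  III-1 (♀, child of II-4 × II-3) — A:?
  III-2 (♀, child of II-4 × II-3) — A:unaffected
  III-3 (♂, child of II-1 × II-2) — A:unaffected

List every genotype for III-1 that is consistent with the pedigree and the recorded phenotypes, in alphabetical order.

A/I-1 un ·: X^AX^A|X^AX^a
A/I-2 ? ·: X^AY|X^aY
A/II-1 un I-1×I-2: X^AX^A|X^AX^a
A/II-2 ? ·: X^AY|X^aY
A/II-3 un I-1×I-2: X^AY
A/II-4 un ·: X^AX^A|X^AX^a
A/III-1 ? II-4×II-3: X^AX^A|X^AX^a
A/III-2 un II-4×II-3: X^AX^A|X^AX^a
A/III-3 un II-1×II-2: X^AY
⇒ A over [I-1,I-2,II-1,II-2,II-3,II-4,III-1,III-2,III-3]: 50 consistent

III-1 ∈ {X^AX^A, X^AX^a}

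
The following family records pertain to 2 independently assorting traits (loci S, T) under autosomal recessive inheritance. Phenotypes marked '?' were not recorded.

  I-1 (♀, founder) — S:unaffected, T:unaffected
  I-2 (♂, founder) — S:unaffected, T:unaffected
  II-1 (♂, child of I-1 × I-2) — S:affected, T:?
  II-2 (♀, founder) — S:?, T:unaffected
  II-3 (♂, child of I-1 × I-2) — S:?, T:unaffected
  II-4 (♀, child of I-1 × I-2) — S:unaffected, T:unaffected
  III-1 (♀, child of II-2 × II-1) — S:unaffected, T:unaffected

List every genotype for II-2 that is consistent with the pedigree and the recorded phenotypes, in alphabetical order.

II-2 ∈ {SS TT, SS Tt, Ss TT, Ss Tt}

S/I-1 un ·: Ss
S/I-2 un ·: Ss
S/II-1 aff I-1×I-2: ss
S/II-2 ? ·: SS|Ss
S/II-3 ? I-1×I-2: SS|Ss|ss
S/II-4 un I-1×I-2: SS|Ss
S/III-1 un II-2×II-1: Ss
⇒ S over [I-1,I-2,II-1,II-2,II-3,II-4,III-1]: 12 consistent
T/I-1 un ·: TT|Tt
T/I-2 un ·: TT|Tt
T/II-1 ? I-1×I-2: TT|Tt|tt
T/II-2 un ·: TT|Tt
T/II-3 un I-1×I-2: TT|Tt
T/II-4 un I-1×I-2: TT|Tt
T/III-1 un II-2×II-1: TT|Tt
⇒ T over [I-1,I-2,II-1,II-2,II-3,II-4,III-1]: 95 consistent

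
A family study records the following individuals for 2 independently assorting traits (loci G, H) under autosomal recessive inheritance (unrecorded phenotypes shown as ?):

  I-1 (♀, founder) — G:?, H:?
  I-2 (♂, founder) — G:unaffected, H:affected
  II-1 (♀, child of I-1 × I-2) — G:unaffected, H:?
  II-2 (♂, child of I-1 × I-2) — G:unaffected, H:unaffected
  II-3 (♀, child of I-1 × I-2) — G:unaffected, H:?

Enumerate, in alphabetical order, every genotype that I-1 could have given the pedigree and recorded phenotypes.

G/I-1 ? ·: GG|Gg|gg
G/I-2 un ·: GG|Gg
G/II-1 un I-1×I-2: GG|Gg
G/II-2 un I-1×I-2: GG|Gg
G/II-3 un I-1×I-2: GG|Gg
⇒ G over [I-1,I-2,II-1,II-2,II-3]: 27 consistent
H/I-1 ? ·: HH|Hh
H/I-2 aff ·: hh
H/II-1 ? I-1×I-2: Hh|hh
H/II-2 un I-1×I-2: Hh
H/II-3 ? I-1×I-2: Hh|hh
⇒ H over [I-1,I-2,II-1,II-2,II-3]: 5 consistent

I-1 ∈ {GG HH, GG Hh, Gg HH, Gg Hh, gg HH, gg Hh}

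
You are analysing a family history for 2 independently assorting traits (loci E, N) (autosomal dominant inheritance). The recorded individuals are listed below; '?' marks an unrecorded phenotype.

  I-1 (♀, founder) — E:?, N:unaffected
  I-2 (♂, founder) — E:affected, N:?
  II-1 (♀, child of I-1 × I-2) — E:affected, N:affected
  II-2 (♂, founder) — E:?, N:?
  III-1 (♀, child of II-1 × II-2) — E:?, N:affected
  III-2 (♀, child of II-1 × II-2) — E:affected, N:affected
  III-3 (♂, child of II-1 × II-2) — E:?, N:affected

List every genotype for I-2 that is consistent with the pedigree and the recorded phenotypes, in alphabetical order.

I-2 ∈ {EE NN, EE Nn, Ee NN, Ee Nn}

E/I-1 ? ·: ee|Ee|EE
E/I-2 aff ·: Ee|EE
E/II-1 aff I-1×I-2: Ee|EE
E/II-2 ? ·: ee|Ee|EE
E/III-1 ? II-1×II-2: ee|Ee|EE
E/III-2 aff II-1×II-2: Ee|EE
E/III-3 ? II-1×II-2: ee|Ee|EE
⇒ E over [I-1,I-2,II-1,II-2,III-1,III-2,III-3]: 190 consistent
N/I-1 un ·: nn
N/I-2 ? ·: Nn|NN
N/II-1 aff I-1×I-2: Nn
N/II-2 ? ·: nn|Nn|NN
N/III-1 aff II-1×II-2: Nn|NN
N/III-2 aff II-1×II-2: Nn|NN
N/III-3 aff II-1×II-2: Nn|NN
⇒ N over [I-1,I-2,II-1,II-2,III-1,III-2,III-3]: 34 consistent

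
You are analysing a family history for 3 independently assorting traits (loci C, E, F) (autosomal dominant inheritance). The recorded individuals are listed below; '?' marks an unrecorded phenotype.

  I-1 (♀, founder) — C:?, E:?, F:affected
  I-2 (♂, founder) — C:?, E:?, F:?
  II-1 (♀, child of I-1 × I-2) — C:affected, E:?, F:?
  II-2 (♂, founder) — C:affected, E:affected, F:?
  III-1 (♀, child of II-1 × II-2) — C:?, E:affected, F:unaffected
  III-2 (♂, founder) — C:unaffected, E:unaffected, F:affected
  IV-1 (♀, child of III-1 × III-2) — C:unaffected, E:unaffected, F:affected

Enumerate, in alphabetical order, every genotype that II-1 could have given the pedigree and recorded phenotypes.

II-1 ∈ {CC EE Ff, CC EE ff, CC Ee Ff, CC Ee ff, CC ee Ff, CC ee ff, Cc EE Ff, Cc EE ff, Cc Ee Ff, Cc Ee ff, Cc ee Ff, Cc ee ff}

C/I-1 ? ·: cc|Cc|CC
C/I-2 ? ·: cc|Cc|CC
C/II-1 aff I-1×I-2: Cc|CC
C/II-2 aff ·: Cc|CC
C/III-1 ? II-1×II-2: cc|Cc
C/III-2 un ·: cc
C/IV-1 un III-1×III-2: cc
⇒ C over [I-1,I-2,II-1,II-2,III-1,III-2,IV-1]: 25 consistent
E/I-1 ? ·: ee|Ee|EE
E/I-2 ? ·: ee|Ee|EE
E/II-1 ? I-1×I-2: ee|Ee|EE
E/II-2 aff ·: Ee|EE
E/III-1 aff II-1×II-2: Ee
E/III-2 un ·: ee
E/IV-1 un III-1×III-2: ee
⇒ E over [I-1,I-2,II-1,II-2,III-1,III-2,IV-1]: 26 consistent
F/I-1 aff ·: Ff|FF
F/I-2 ? ·: ff|Ff|FF
F/II-1 ? I-1×I-2: ff|Ff
F/II-2 ? ·: ff|Ff
F/III-1 un II-1×II-2: ff
F/III-2 aff ·: Ff|FF
F/IV-1 aff III-1×III-2: Ff
⇒ F over [I-1,I-2,II-1,II-2,III-1,III-2,IV-1]: 28 consistent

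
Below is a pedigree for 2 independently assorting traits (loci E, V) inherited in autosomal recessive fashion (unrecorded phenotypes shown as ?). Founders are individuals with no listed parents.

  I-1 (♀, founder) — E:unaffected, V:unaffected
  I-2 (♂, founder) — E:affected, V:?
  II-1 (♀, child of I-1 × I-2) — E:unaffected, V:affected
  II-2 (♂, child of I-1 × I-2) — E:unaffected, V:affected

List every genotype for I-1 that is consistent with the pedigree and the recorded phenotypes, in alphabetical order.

I-1 ∈ {EE Vv, Ee Vv}

E/I-1 un ·: EE|Ee
E/I-2 aff ·: ee
E/II-1 un I-1×I-2: Ee
E/II-2 un I-1×I-2: Ee
⇒ E over [I-1,I-2,II-1,II-2]: 2 consistent
V/I-1 un ·: Vv
V/I-2 ? ·: Vv|vv
V/II-1 aff I-1×I-2: vv
V/II-2 aff I-1×I-2: vv
⇒ V over [I-1,I-2,II-1,II-2]: 2 consistent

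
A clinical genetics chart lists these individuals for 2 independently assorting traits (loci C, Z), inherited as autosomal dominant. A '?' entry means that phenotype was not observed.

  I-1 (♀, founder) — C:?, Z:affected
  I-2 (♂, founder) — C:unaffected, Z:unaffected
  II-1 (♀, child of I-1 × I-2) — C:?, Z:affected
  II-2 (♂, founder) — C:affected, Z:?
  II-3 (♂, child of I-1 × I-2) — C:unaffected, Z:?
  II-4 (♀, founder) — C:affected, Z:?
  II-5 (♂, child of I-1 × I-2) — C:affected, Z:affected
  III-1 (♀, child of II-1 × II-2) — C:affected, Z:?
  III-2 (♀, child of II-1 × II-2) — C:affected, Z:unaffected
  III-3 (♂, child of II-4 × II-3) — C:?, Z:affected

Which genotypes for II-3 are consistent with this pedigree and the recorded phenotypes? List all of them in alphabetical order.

C/I-1 ? ·: Cc
C/I-2 un ·: cc
C/II-1 ? I-1×I-2: cc|Cc
C/II-2 aff ·: Cc|CC
C/II-3 un I-1×I-2: cc
C/II-4 aff ·: Cc|CC
C/II-5 aff I-1×I-2: Cc
C/III-1 aff II-1×II-2: Cc|CC
C/III-2 aff II-1×II-2: Cc|CC
C/III-3 ? II-4×II-3: cc|Cc
⇒ C over [I-1,I-2,II-1,II-2,II-3,II-4,II-5,III-1,III-2,III-3]: 30 consistent
Z/I-1 aff ·: Zz|ZZ
Z/I-2 un ·: zz
Z/II-1 aff I-1×I-2: Zz
Z/II-2 ? ·: zz|Zz
Z/II-3 ? I-1×I-2: zz|Zz
Z/II-4 ? ·: zz|Zz|ZZ
Z/II-5 aff I-1×I-2: Zz
Z/III-1 ? II-1×II-2: zz|Zz|ZZ
Z/III-2 un II-1×II-2: zz
Z/III-3 aff II-4×II-3: Zz|ZZ
⇒ Z over [I-1,I-2,II-1,II-2,II-3,II-4,II-5,III-1,III-2,III-3]: 60 consistent

II-3 ∈ {cc Zz, cc zz}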